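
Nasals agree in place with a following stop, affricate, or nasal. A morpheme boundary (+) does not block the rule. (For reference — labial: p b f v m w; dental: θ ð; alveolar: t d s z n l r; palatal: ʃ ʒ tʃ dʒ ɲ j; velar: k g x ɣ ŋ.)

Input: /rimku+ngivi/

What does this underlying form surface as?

[riŋku+ŋgivi]

/m/ before /k/ (velar) → [ŋ]
/n/ before /g/ (velar) → [ŋ]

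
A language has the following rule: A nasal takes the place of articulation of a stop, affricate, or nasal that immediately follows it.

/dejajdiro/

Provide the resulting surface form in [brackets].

no segment meets the rule's conditions; no change.

[dejajdiro]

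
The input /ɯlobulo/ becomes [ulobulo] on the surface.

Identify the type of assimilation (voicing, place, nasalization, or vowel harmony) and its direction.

vowel harmony, regressive

/ɯ/→[u].
Vowels agree with the last vowel, so the harmony is regressive.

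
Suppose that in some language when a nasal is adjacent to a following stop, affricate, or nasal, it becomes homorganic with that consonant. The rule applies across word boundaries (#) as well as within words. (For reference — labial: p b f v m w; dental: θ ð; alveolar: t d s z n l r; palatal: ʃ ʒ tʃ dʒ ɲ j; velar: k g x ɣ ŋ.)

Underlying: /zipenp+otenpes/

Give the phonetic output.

/n/ before /p/ (labial) → [m]
/n/ before /p/ (labial) → [m]

[zipemp+otempes]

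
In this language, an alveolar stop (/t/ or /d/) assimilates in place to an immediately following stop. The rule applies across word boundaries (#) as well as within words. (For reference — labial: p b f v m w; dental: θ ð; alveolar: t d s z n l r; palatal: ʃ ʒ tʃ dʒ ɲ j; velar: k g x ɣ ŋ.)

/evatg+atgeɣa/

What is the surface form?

/t/ before /g/ (velar) → [k]
/t/ before /g/ (velar) → [k]

[evakg+akgeɣa]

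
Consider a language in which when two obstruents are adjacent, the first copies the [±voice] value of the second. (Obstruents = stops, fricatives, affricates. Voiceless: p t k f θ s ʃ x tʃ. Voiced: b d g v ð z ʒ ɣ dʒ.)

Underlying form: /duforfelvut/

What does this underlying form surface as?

[duforfelvut]

no segment meets the rule's conditions; no change.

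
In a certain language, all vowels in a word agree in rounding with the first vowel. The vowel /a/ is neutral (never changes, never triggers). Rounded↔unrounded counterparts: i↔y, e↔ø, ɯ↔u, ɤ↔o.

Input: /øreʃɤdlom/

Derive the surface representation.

[ørøʃodlom]

/e/ harmonizes with /ø/ ([+round]) → [ø]
/ɤ/ harmonizes with /ø/ ([+round]) → [o]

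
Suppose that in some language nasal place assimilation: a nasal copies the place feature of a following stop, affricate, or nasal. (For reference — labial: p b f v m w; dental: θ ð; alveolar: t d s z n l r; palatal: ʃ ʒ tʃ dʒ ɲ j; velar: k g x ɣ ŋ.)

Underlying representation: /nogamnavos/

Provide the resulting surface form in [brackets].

/m/ before /n/ (alveolar) → [n]

[nogannavos]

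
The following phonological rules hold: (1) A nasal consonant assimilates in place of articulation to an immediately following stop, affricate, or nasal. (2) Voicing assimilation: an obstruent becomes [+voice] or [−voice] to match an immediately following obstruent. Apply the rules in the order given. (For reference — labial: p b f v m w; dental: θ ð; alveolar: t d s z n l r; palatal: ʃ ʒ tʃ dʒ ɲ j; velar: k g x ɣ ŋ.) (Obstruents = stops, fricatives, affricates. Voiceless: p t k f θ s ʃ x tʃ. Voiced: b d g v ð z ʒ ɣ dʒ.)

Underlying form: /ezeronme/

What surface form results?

[ezeromme]

Rule 1: /n/ before /m/ (labial) → [m]
After rule 1: ezeromme
Rule 2: no segment meets the rule's conditions; no change.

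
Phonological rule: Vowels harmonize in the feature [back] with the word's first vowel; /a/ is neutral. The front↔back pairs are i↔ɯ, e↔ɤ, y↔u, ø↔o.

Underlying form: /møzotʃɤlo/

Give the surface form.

[møzøtʃelø]

/o/ harmonizes with /ø/ ([-back]) → [ø]
/ɤ/ harmonizes with /ø/ ([-back]) → [e]
/o/ harmonizes with /ø/ ([-back]) → [ø]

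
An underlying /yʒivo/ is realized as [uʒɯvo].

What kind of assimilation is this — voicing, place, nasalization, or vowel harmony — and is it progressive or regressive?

/y/→[u] /i/→[ɯ].
Vowels agree with the last vowel, so the harmony is regressive.

vowel harmony, regressive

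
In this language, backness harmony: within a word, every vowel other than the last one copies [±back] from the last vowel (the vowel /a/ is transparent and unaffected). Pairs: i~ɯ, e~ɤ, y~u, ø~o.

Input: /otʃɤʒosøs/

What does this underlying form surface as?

/o/ harmonizes with /ø/ ([-back]) → [ø]
/ɤ/ harmonizes with /ø/ ([-back]) → [e]
/o/ harmonizes with /ø/ ([-back]) → [ø]

[øtʃeʒøsøs]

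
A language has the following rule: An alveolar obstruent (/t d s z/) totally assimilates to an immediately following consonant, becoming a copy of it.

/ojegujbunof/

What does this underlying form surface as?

[ojegujbunof]

no segment meets the rule's conditions; no change.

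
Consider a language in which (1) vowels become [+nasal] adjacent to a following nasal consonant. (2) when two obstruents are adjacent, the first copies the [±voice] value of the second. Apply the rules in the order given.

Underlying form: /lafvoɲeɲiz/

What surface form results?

Rule 1: /o/ before nasal /ɲ/ → [õ]
Rule 1: /e/ before nasal /ɲ/ → [ẽ]
After rule 1: lafvõɲẽɲiz
Rule 2: /f/ before /v/ (voiced) → [v]

[lavvõɲẽɲiz]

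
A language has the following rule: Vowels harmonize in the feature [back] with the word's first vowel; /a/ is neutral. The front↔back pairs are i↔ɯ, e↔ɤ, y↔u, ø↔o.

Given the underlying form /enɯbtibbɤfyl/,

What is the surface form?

/ɯ/ harmonizes with /e/ ([-back]) → [i]
/ɤ/ harmonizes with /e/ ([-back]) → [e]

[enibtibbefyl]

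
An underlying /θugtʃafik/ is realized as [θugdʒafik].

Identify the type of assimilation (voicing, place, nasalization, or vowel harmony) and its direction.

voicing assimilation, progressive

/tʃ/→[dʒ].
Each target copies a feature from the preceding segment, so the direction is progressive.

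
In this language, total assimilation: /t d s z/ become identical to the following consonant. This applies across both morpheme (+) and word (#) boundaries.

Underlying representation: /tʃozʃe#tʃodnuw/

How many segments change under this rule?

2

/z/ before /ʃ/ → [ʃ] (total assimilation)
/d/ before /n/ → [n] (total assimilation)
2 segments change.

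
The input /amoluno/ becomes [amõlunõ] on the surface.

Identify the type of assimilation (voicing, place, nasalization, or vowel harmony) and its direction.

nasalization, progressive

/o/→[õ] /o/→[õ].
Each target copies a feature from the preceding segment, so the direction is progressive.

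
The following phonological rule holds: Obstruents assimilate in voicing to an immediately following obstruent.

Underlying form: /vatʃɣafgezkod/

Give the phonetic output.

[vadʒɣavgeskod]

/tʃ/ before /ɣ/ (voiced) → [dʒ]
/f/ before /g/ (voiced) → [v]
/z/ before /k/ (voiceless) → [s]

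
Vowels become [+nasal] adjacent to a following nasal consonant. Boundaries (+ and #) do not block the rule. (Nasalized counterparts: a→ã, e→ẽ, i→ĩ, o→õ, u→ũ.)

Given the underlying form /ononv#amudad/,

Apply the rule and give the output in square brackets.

/o/ before nasal /n/ → [õ]
/o/ before nasal /n/ → [õ]
/a/ before nasal /m/ → [ã]

[õnõnv#ãmudad]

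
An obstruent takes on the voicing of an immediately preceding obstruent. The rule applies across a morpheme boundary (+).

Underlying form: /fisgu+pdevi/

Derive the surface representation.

/g/ after /s/ (voiceless) → [k]
/d/ after /p/ (voiceless) → [t]

[fisku+ptevi]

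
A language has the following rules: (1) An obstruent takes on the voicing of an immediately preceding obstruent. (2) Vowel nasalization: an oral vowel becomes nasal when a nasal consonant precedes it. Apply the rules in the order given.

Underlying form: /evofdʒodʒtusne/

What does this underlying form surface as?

Rule 1: /dʒ/ after /f/ (voiceless) → [tʃ]
Rule 1: /t/ after /dʒ/ (voiced) → [d]
After rule 1: evoftʃodʒdusne
Rule 2: /e/ after nasal /n/ → [ẽ]

[evoftʃodʒdusnẽ]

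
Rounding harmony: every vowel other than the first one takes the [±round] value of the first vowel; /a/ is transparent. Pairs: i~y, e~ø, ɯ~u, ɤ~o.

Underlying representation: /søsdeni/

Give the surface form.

[søsdøny]

/e/ harmonizes with /ø/ ([+round]) → [ø]
/i/ harmonizes with /ø/ ([+round]) → [y]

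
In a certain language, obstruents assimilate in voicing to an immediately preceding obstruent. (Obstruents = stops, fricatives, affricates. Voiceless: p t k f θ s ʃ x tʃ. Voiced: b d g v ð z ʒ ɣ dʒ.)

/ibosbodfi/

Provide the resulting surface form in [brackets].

/b/ after /s/ (voiceless) → [p]
/f/ after /d/ (voiced) → [v]

[ibospodvi]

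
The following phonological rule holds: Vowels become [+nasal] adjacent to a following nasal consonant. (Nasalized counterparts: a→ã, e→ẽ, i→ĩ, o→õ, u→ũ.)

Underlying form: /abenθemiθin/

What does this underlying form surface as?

/e/ before nasal /n/ → [ẽ]
/e/ before nasal /m/ → [ẽ]
/i/ before nasal /n/ → [ĩ]

[abẽnθẽmiθĩn]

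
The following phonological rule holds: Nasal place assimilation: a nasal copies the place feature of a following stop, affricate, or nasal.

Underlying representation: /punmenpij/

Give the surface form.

[pummempij]

/n/ before /m/ (labial) → [m]
/n/ before /p/ (labial) → [m]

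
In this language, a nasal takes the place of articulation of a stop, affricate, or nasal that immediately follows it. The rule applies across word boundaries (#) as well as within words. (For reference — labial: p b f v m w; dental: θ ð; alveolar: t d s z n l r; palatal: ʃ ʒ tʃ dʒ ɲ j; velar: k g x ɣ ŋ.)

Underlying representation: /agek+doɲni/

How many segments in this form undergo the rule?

1

/ɲ/ before /n/ (alveolar) → [n]
1 segment changes.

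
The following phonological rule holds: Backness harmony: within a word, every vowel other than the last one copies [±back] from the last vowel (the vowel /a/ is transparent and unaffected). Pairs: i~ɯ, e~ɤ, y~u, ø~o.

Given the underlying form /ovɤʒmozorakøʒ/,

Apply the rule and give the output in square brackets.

[øveʒmøzørakøʒ]

/o/ harmonizes with /ø/ ([-back]) → [ø]
/ɤ/ harmonizes with /ø/ ([-back]) → [e]
/o/ harmonizes with /ø/ ([-back]) → [ø]
/o/ harmonizes with /ø/ ([-back]) → [ø]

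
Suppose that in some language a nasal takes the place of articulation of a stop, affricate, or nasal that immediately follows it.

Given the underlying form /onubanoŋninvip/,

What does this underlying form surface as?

[onubanonninvip]

/ŋ/ before /n/ (alveolar) → [n]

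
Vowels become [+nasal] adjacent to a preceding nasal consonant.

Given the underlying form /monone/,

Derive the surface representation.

/o/ after nasal /m/ → [õ]
/o/ after nasal /n/ → [õ]
/e/ after nasal /n/ → [ẽ]

[mõnõnẽ]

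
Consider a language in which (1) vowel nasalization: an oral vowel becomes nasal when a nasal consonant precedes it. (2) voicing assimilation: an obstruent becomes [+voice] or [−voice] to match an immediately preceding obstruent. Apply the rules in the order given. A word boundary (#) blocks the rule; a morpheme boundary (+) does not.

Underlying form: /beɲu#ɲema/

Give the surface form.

[beɲũ#ɲẽmã]

Rule 1: /u/ after nasal /ɲ/ → [ũ]
Rule 1: /e/ after nasal /ɲ/ → [ẽ]
Rule 1: /a/ after nasal /m/ → [ã]
After rule 1: beɲũ#ɲẽmã
Rule 2: no segment meets the rule's conditions; no change.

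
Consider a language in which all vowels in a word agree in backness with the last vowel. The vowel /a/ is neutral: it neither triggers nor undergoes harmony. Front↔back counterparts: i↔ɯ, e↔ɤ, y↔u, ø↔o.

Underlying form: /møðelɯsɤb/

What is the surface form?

[moðɤlɯsɤb]

/ø/ harmonizes with /ɤ/ ([+back]) → [o]
/e/ harmonizes with /ɤ/ ([+back]) → [ɤ]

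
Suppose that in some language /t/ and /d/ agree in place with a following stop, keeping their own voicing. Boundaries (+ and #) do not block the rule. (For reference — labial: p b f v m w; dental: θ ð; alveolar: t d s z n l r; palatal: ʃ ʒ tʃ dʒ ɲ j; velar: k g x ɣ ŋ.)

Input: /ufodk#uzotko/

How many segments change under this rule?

2

/d/ before /k/ (velar) → [g]
/t/ before /k/ (velar) → [k]
2 segments change.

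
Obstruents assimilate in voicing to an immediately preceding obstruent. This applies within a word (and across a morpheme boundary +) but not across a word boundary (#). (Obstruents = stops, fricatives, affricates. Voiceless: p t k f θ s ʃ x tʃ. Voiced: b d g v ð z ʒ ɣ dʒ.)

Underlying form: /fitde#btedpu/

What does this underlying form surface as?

/d/ after /t/ (voiceless) → [t]
/t/ after /b/ (voiced) → [d]
/p/ after /d/ (voiced) → [b]

[fitte#bdedbu]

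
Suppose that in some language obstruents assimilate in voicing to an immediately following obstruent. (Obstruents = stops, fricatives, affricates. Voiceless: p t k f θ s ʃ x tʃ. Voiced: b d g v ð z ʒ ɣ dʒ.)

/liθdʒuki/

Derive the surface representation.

[liðdʒuki]

/θ/ before /dʒ/ (voiced) → [ð]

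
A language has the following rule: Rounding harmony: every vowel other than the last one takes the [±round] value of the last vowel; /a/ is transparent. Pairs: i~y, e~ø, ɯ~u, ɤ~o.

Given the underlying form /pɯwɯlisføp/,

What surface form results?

/ɯ/ harmonizes with /ø/ ([+round]) → [u]
/ɯ/ harmonizes with /ø/ ([+round]) → [u]
/i/ harmonizes with /ø/ ([+round]) → [y]

[puwulysføp]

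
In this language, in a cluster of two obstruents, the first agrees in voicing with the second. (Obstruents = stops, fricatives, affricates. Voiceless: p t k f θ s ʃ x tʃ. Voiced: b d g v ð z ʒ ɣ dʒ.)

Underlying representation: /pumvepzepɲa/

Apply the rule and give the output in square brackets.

/p/ before /z/ (voiced) → [b]

[pumvebzepɲa]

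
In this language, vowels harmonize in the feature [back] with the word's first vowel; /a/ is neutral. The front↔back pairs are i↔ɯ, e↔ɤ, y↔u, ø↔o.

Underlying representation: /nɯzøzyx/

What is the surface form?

[nɯzozux]

/ø/ harmonizes with /ɯ/ ([+back]) → [o]
/y/ harmonizes with /ɯ/ ([+back]) → [u]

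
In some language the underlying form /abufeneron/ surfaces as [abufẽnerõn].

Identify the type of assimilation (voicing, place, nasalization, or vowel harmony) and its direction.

nasalization, regressive

/e/→[ẽ] /o/→[õ].
Each target copies a feature from the following segment, so the direction is regressive.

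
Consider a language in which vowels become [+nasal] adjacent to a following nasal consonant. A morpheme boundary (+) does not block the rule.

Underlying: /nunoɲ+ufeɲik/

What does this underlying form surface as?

[nũnõɲ+ufẽɲik]

/u/ before nasal /n/ → [ũ]
/o/ before nasal /ɲ/ → [õ]
/e/ before nasal /ɲ/ → [ẽ]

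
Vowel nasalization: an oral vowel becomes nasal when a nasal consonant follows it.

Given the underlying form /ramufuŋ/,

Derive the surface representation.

[rãmufũŋ]

/a/ before nasal /m/ → [ã]
/u/ before nasal /ŋ/ → [ũ]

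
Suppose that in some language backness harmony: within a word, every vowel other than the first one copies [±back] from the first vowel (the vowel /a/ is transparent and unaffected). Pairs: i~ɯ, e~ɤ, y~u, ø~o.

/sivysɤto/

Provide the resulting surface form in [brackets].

[sivysetø]

/ɤ/ harmonizes with /i/ ([-back]) → [e]
/o/ harmonizes with /i/ ([-back]) → [ø]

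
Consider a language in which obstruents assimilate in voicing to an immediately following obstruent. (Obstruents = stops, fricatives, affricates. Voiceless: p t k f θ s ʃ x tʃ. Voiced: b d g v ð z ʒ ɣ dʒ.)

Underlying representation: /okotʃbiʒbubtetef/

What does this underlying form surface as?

/tʃ/ before /b/ (voiced) → [dʒ]
/b/ before /t/ (voiceless) → [p]

[okodʒbiʒbuptetef]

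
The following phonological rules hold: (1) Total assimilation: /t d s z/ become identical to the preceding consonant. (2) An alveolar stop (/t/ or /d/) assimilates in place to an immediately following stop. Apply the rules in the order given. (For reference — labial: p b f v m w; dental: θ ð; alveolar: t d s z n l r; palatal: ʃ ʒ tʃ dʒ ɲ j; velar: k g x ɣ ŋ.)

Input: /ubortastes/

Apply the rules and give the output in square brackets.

Rule 1: /t/ after /r/ → [r] (total assimilation)
Rule 1: /t/ after /s/ → [s] (total assimilation)
After rule 1: uborrasses
Rule 2: no segment meets the rule's conditions; no change.

[uborrasses]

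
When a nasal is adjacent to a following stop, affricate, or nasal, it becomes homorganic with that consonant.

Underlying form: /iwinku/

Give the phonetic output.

/n/ before /k/ (velar) → [ŋ]

[iwiŋku]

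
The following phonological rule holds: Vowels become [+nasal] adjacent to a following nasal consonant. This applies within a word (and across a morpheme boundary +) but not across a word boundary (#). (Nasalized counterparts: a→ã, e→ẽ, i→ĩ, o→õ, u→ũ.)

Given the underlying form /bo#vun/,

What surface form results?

[bo#vũn]

/u/ before nasal /n/ → [ũ]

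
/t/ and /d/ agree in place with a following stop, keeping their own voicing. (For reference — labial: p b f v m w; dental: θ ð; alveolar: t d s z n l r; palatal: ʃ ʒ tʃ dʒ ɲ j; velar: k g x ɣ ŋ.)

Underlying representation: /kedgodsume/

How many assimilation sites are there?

1

/d/ before /g/ (velar) → [g]
1 segment changes.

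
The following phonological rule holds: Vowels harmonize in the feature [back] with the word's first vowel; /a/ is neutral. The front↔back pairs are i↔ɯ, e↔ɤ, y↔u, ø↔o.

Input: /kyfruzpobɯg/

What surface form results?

[kyfryzpøbig]

/u/ harmonizes with /y/ ([-back]) → [y]
/o/ harmonizes with /y/ ([-back]) → [ø]
/ɯ/ harmonizes with /y/ ([-back]) → [i]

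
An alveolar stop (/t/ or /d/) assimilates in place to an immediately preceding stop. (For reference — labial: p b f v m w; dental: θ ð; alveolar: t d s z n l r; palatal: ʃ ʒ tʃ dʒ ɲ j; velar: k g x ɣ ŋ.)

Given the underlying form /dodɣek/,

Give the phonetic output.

no segment meets the rule's conditions; no change.

[dodɣek]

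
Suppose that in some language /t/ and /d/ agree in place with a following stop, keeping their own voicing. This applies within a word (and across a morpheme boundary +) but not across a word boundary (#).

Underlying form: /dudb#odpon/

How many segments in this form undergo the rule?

/d/ before /b/ (labial) → [b]
/d/ before /p/ (labial) → [b]
2 segments change.

2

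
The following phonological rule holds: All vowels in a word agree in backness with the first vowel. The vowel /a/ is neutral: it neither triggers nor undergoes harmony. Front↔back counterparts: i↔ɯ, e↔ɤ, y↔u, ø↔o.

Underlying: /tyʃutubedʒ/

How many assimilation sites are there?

2

/u/ harmonizes with /y/ ([-back]) → [y]
/u/ harmonizes with /y/ ([-back]) → [y]
2 segments change.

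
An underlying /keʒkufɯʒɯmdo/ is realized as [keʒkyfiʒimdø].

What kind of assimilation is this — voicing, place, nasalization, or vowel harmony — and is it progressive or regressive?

/u/→[y] /ɯ/→[i] /ɯ/→[i] /o/→[ø].
Vowels agree with the first vowel, so the harmony is progressive.

vowel harmony, progressive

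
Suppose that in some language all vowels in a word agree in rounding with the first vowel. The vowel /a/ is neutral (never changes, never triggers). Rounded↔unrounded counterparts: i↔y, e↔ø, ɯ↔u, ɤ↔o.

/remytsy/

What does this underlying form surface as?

/y/ harmonizes with /e/ ([-round]) → [i]
/y/ harmonizes with /e/ ([-round]) → [i]

[remitsi]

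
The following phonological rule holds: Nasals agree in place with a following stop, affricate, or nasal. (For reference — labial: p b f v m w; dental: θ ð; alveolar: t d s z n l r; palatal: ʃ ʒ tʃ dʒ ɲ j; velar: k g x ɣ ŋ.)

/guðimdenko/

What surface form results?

[guðindeŋko]

/m/ before /d/ (alveolar) → [n]
/n/ before /k/ (velar) → [ŋ]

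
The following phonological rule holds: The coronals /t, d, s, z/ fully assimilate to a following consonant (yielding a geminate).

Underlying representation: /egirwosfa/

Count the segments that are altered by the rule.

1

/s/ before /f/ → [f] (total assimilation)
1 segment changes.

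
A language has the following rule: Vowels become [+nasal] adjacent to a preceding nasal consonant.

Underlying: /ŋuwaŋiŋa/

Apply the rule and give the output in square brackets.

/u/ after nasal /ŋ/ → [ũ]
/i/ after nasal /ŋ/ → [ĩ]
/a/ after nasal /ŋ/ → [ã]

[ŋũwaŋĩŋã]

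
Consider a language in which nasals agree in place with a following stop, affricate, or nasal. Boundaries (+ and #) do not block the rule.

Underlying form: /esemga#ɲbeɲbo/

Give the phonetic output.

/m/ before /g/ (velar) → [ŋ]
/ɲ/ before /b/ (labial) → [m]
/ɲ/ before /b/ (labial) → [m]

[eseŋga#mbembo]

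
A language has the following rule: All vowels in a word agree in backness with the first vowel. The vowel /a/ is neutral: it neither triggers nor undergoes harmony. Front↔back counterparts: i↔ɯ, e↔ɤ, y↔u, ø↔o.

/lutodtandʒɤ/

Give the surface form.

no segment meets the rule's conditions; no change.

[lutodtandʒɤ]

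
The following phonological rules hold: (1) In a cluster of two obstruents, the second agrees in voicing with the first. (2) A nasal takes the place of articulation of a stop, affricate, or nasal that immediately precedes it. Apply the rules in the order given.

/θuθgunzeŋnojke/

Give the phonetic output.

Rule 1: /g/ after /θ/ (voiceless) → [k]
After rule 1: θuθkunzeŋnojke
Rule 2: /n/ after /ŋ/ (velar) → [ŋ]

[θuθkunzeŋŋojke]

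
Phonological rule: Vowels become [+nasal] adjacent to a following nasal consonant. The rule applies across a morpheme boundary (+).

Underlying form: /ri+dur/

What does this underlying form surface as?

[ri+dur]

no segment meets the rule's conditions; no change.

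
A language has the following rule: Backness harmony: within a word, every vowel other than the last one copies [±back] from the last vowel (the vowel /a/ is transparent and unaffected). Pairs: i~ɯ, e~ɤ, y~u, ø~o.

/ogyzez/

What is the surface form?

[øgyzez]

/o/ harmonizes with /e/ ([-back]) → [ø]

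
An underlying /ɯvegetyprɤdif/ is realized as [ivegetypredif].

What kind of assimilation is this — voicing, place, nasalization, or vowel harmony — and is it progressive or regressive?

vowel harmony, regressive

/ɯ/→[i] /ɤ/→[e].
Vowels agree with the last vowel, so the harmony is regressive.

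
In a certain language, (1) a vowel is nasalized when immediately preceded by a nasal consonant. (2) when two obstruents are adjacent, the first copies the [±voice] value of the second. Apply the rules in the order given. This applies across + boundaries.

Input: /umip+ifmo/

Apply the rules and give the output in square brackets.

[umĩp+ifmõ]

Rule 1: /i/ after nasal /m/ → [ĩ]
Rule 1: /o/ after nasal /m/ → [õ]
After rule 1: umĩp+ifmõ
Rule 2: no segment meets the rule's conditions; no change.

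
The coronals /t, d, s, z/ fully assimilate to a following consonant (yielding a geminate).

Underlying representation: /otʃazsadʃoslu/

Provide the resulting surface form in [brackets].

/z/ before /s/ → [s] (total assimilation)
/d/ before /ʃ/ → [ʃ] (total assimilation)
/s/ before /l/ → [l] (total assimilation)

[otʃassaʃʃollu]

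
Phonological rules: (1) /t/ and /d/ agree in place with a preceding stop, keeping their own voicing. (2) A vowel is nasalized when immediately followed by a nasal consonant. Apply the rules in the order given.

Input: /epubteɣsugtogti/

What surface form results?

Rule 1: /t/ after /b/ (labial) → [p]
Rule 1: /t/ after /g/ (velar) → [k]
Rule 1: /t/ after /g/ (velar) → [k]
After rule 1: epubpeɣsugkogki
Rule 2: no segment meets the rule's conditions; no change.

[epubpeɣsugkogki]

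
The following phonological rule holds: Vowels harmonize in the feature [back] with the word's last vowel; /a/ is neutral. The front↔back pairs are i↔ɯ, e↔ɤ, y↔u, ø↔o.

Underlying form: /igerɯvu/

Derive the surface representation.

/i/ harmonizes with /u/ ([+back]) → [ɯ]
/e/ harmonizes with /u/ ([+back]) → [ɤ]

[ɯgɤrɯvu]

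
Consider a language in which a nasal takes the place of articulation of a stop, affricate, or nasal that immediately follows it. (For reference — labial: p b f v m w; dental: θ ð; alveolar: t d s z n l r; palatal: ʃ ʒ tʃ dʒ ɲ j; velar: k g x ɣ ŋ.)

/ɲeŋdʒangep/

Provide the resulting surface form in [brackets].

[ɲeɲdʒaŋgep]

/ŋ/ before /dʒ/ (palatal) → [ɲ]
/n/ before /g/ (velar) → [ŋ]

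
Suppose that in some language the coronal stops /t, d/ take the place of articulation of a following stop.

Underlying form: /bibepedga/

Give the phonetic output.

[bibepegga]

/d/ before /g/ (velar) → [g]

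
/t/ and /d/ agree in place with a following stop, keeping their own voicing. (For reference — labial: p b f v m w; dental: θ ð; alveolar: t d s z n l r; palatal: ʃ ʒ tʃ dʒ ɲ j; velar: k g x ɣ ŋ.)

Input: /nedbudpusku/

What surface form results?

/d/ before /b/ (labial) → [b]
/d/ before /p/ (labial) → [b]

[nebbubpusku]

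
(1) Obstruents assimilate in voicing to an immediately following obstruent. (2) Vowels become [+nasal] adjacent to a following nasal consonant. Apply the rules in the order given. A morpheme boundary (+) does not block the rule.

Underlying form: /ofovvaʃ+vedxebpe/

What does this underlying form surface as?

[ofovvaʒ+vetxeppe]

Rule 1: /ʃ/ before /v/ (voiced) → [ʒ]
Rule 1: /d/ before /x/ (voiceless) → [t]
Rule 1: /b/ before /p/ (voiceless) → [p]
After rule 1: ofovvaʒ+vetxeppe
Rule 2: no segment meets the rule's conditions; no change.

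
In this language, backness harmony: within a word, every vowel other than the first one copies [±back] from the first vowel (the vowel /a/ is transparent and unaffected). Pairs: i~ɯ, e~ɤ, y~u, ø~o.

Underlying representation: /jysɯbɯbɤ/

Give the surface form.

/ɯ/ harmonizes with /y/ ([-back]) → [i]
/ɯ/ harmonizes with /y/ ([-back]) → [i]
/ɤ/ harmonizes with /y/ ([-back]) → [e]

[jysibibe]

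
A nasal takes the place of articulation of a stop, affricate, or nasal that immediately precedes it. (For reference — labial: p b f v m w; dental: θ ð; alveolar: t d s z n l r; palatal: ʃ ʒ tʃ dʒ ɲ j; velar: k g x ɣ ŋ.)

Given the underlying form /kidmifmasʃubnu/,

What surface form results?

[kidnifmasʃubmu]

/m/ after /d/ (alveolar) → [n]
/n/ after /b/ (labial) → [m]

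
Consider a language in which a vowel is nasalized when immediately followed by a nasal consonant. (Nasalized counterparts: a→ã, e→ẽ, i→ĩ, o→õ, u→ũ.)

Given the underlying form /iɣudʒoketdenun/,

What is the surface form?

/e/ before nasal /n/ → [ẽ]
/u/ before nasal /n/ → [ũ]

[iɣudʒoketdẽnũn]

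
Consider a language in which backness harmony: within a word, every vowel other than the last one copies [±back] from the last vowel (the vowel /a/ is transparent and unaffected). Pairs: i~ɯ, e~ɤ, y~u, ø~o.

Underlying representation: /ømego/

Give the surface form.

/ø/ harmonizes with /o/ ([+back]) → [o]
/e/ harmonizes with /o/ ([+back]) → [ɤ]

[omɤgo]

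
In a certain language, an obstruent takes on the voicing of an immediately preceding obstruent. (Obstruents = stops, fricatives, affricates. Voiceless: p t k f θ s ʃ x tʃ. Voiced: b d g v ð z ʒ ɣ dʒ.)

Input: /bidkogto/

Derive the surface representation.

[bidgogdo]

/k/ after /d/ (voiced) → [g]
/t/ after /g/ (voiced) → [d]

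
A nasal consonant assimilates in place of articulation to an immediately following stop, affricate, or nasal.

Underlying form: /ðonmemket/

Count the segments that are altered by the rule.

/n/ before /m/ (labial) → [m]
/m/ before /k/ (velar) → [ŋ]
2 segments change.

2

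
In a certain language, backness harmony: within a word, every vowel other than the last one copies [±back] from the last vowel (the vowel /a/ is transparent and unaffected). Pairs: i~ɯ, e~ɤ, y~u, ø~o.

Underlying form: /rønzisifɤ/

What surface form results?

[ronzɯsɯfɤ]

/ø/ harmonizes with /ɤ/ ([+back]) → [o]
/i/ harmonizes with /ɤ/ ([+back]) → [ɯ]
/i/ harmonizes with /ɤ/ ([+back]) → [ɯ]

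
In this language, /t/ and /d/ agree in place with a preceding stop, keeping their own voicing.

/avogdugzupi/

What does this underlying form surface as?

[avoggugzupi]

/d/ after /g/ (velar) → [g]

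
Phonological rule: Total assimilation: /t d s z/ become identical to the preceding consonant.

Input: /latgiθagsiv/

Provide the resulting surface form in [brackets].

/s/ after /g/ → [g] (total assimilation)

[latgiθaggiv]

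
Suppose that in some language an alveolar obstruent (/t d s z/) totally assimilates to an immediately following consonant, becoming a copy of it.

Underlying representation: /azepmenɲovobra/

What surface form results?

[azepmenɲovobra]

no segment meets the rule's conditions; no change.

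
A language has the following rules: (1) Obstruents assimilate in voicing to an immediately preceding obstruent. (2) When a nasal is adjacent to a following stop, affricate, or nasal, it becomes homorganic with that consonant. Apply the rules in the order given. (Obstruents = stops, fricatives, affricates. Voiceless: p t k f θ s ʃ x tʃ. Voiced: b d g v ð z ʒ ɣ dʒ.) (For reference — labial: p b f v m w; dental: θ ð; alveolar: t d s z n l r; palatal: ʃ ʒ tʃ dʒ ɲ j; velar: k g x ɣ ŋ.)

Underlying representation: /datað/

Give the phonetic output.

[datað]

Rule 1: no segment meets the rule's conditions; no change.
After rule 1: datað
Rule 2: no segment meets the rule's conditions; no change.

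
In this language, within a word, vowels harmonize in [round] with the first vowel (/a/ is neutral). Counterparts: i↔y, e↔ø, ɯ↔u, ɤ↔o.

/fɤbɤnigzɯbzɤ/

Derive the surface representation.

no segment meets the rule's conditions; no change.

[fɤbɤnigzɯbzɤ]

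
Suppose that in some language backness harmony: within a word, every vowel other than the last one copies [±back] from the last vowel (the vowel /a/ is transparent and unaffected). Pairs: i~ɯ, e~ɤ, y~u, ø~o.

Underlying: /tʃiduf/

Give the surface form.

[tʃɯduf]

/i/ harmonizes with /u/ ([+back]) → [ɯ]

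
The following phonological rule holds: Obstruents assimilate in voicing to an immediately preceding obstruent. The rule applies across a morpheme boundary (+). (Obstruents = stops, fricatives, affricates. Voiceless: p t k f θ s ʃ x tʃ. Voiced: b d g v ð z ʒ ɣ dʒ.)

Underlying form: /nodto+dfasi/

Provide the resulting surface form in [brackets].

/t/ after /d/ (voiced) → [d]
/f/ after /d/ (voiced) → [v]

[noddo+dvasi]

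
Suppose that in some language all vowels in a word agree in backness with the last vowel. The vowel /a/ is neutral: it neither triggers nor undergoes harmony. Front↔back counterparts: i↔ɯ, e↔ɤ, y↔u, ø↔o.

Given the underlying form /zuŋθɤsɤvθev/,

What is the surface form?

/u/ harmonizes with /e/ ([-back]) → [y]
/ɤ/ harmonizes with /e/ ([-back]) → [e]
/ɤ/ harmonizes with /e/ ([-back]) → [e]

[zyŋθesevθev]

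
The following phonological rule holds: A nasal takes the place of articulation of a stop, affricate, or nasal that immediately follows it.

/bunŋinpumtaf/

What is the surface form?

[buŋŋimpuntaf]

/n/ before /ŋ/ (velar) → [ŋ]
/n/ before /p/ (labial) → [m]
/m/ before /t/ (alveolar) → [n]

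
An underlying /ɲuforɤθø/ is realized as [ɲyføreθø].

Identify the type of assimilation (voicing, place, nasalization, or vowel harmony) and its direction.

/u/→[y] /o/→[ø] /ɤ/→[e].
Vowels agree with the last vowel, so the harmony is regressive.

vowel harmony, regressive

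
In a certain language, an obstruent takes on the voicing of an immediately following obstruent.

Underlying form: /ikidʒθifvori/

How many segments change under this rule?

2

/dʒ/ before /θ/ (voiceless) → [tʃ]
/f/ before /v/ (voiced) → [v]
2 segments change.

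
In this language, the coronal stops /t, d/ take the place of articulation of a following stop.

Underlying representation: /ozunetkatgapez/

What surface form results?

/t/ before /k/ (velar) → [k]
/t/ before /g/ (velar) → [k]

[ozunekkakgapez]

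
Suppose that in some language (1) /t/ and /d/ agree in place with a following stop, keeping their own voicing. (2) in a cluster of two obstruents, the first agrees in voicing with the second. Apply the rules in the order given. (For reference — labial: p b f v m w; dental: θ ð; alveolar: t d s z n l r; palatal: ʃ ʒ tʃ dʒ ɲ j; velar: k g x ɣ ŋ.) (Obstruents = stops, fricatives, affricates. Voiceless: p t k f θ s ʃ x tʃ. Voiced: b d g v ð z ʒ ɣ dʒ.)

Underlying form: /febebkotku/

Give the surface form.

Rule 1: /t/ before /k/ (velar) → [k]
After rule 1: febebkokku
Rule 2: /b/ before /k/ (voiceless) → [p]

[febepkokku]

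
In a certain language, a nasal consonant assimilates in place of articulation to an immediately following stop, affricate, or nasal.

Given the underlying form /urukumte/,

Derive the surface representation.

[urukunte]

/m/ before /t/ (alveolar) → [n]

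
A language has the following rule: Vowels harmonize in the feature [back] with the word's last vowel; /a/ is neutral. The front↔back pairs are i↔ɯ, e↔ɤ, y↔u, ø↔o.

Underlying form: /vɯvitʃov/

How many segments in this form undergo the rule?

/i/ harmonizes with /o/ ([+back]) → [ɯ]
1 segment changes.

1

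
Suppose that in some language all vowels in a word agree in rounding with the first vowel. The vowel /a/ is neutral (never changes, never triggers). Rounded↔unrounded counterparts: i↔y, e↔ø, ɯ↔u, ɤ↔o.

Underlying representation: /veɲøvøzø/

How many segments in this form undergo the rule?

/ø/ harmonizes with /e/ ([-round]) → [e]
/ø/ harmonizes with /e/ ([-round]) → [e]
/ø/ harmonizes with /e/ ([-round]) → [e]
3 segments change.

3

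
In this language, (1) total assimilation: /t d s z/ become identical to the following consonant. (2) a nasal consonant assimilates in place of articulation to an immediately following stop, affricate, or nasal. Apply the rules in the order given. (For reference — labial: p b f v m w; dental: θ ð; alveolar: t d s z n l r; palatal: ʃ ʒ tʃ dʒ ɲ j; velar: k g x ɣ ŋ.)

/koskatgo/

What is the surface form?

Rule 1: /s/ before /k/ → [k] (total assimilation)
Rule 1: /t/ before /g/ → [g] (total assimilation)
After rule 1: kokkaggo
Rule 2: no segment meets the rule's conditions; no change.

[kokkaggo]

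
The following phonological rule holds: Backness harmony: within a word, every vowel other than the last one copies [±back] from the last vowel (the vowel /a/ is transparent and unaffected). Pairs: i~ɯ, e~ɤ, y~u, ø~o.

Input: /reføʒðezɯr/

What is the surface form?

[rɤfoʒðɤzɯr]

/e/ harmonizes with /ɯ/ ([+back]) → [ɤ]
/ø/ harmonizes with /ɯ/ ([+back]) → [o]
/e/ harmonizes with /ɯ/ ([+back]) → [ɤ]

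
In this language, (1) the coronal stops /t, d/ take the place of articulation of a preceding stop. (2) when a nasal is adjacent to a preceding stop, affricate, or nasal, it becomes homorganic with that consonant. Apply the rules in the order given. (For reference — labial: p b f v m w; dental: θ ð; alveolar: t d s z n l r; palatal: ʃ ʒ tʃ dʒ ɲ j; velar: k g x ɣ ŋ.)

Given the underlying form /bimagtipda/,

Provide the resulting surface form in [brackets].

[bimagkipba]

Rule 1: /t/ after /g/ (velar) → [k]
Rule 1: /d/ after /p/ (labial) → [b]
After rule 1: bimagkipba
Rule 2: no segment meets the rule's conditions; no change.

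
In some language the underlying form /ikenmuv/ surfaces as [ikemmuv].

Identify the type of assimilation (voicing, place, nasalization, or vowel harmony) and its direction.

place assimilation, regressive

/n/→[m].
Each target copies a feature from the following segment, so the direction is regressive.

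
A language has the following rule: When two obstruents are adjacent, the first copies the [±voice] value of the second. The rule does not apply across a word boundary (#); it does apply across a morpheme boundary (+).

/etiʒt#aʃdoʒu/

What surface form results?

[etiʃt#aʒdoʒu]

/ʒ/ before /t/ (voiceless) → [ʃ]
/ʃ/ before /d/ (voiced) → [ʒ]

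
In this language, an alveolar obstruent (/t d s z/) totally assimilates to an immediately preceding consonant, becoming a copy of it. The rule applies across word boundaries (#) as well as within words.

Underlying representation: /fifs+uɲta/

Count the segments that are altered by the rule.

2

/s/ after /f/ → [f] (total assimilation)
/t/ after /ɲ/ → [ɲ] (total assimilation)
2 segments change.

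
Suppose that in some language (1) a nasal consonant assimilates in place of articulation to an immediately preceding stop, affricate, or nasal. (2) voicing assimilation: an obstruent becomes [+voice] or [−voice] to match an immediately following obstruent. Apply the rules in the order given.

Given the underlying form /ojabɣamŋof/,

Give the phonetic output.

[ojabɣammof]

Rule 1: /ŋ/ after /m/ (labial) → [m]
After rule 1: ojabɣammof
Rule 2: no segment meets the rule's conditions; no change.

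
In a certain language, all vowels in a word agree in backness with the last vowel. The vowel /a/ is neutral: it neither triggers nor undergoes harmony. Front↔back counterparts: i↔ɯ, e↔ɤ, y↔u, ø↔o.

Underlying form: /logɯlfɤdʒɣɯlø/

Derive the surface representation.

/o/ harmonizes with /ø/ ([-back]) → [ø]
/ɯ/ harmonizes with /ø/ ([-back]) → [i]
/ɤ/ harmonizes with /ø/ ([-back]) → [e]
/ɯ/ harmonizes with /ø/ ([-back]) → [i]

[løgilfedʒɣilø]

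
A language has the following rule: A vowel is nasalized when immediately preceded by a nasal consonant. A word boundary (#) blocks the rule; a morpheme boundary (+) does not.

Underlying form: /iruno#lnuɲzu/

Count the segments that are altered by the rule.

/o/ after nasal /n/ → [õ]
/u/ after nasal /n/ → [ũ]
2 segments change.

2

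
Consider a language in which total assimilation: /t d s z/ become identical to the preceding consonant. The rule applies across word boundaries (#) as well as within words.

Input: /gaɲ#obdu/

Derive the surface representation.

/d/ after /b/ → [b] (total assimilation)

[gaɲ#obbu]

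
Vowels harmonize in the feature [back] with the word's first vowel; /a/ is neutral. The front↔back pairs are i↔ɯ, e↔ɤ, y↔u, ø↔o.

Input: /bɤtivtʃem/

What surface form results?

/i/ harmonizes with /ɤ/ ([+back]) → [ɯ]
/e/ harmonizes with /ɤ/ ([+back]) → [ɤ]

[bɤtɯvtʃɤm]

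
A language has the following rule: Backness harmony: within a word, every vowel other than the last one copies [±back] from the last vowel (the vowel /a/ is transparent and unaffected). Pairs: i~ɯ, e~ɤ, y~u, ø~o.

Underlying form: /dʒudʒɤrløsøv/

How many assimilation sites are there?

2

/u/ harmonizes with /ø/ ([-back]) → [y]
/ɤ/ harmonizes with /ø/ ([-back]) → [e]
2 segments change.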